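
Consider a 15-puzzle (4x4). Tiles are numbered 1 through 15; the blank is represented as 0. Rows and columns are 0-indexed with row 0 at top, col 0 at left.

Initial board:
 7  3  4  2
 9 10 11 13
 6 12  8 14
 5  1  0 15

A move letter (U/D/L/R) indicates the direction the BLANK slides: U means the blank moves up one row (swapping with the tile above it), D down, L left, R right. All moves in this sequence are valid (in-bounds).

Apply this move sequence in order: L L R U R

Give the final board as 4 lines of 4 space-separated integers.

Answer:  7  3  4  2
 9 10 11 13
 6  8  0 14
 5 12  1 15

Derivation:
After move 1 (L):
 7  3  4  2
 9 10 11 13
 6 12  8 14
 5  0  1 15

After move 2 (L):
 7  3  4  2
 9 10 11 13
 6 12  8 14
 0  5  1 15

After move 3 (R):
 7  3  4  2
 9 10 11 13
 6 12  8 14
 5  0  1 15

After move 4 (U):
 7  3  4  2
 9 10 11 13
 6  0  8 14
 5 12  1 15

After move 5 (R):
 7  3  4  2
 9 10 11 13
 6  8  0 14
 5 12  1 15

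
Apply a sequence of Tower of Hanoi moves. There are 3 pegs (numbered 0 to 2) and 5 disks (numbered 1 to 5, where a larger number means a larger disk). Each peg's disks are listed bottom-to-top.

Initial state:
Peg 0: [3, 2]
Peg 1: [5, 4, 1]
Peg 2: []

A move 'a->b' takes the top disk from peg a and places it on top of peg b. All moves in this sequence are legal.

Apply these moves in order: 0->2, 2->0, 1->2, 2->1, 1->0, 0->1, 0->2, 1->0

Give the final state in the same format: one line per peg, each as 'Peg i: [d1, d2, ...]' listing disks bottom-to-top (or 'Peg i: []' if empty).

After move 1 (0->2):
Peg 0: [3]
Peg 1: [5, 4, 1]
Peg 2: [2]

After move 2 (2->0):
Peg 0: [3, 2]
Peg 1: [5, 4, 1]
Peg 2: []

After move 3 (1->2):
Peg 0: [3, 2]
Peg 1: [5, 4]
Peg 2: [1]

After move 4 (2->1):
Peg 0: [3, 2]
Peg 1: [5, 4, 1]
Peg 2: []

After move 5 (1->0):
Peg 0: [3, 2, 1]
Peg 1: [5, 4]
Peg 2: []

After move 6 (0->1):
Peg 0: [3, 2]
Peg 1: [5, 4, 1]
Peg 2: []

After move 7 (0->2):
Peg 0: [3]
Peg 1: [5, 4, 1]
Peg 2: [2]

After move 8 (1->0):
Peg 0: [3, 1]
Peg 1: [5, 4]
Peg 2: [2]

Answer: Peg 0: [3, 1]
Peg 1: [5, 4]
Peg 2: [2]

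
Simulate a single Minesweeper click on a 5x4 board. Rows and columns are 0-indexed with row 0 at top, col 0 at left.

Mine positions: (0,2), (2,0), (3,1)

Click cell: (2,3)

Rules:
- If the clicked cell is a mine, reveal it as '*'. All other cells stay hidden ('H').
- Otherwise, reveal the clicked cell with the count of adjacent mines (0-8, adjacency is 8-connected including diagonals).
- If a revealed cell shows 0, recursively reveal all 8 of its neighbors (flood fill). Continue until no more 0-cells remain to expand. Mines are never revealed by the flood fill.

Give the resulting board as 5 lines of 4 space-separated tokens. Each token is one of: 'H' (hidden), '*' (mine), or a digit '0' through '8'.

H H H H
H H 1 1
H H 1 0
H H 1 0
H H 1 0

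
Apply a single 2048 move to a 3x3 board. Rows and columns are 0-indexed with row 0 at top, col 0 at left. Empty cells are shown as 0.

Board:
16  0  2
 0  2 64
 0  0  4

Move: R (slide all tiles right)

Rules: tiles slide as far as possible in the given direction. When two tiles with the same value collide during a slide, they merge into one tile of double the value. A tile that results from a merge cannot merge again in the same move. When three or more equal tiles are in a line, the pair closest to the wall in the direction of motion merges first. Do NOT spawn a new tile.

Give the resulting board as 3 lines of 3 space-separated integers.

Slide right:
row 0: [16, 0, 2] -> [0, 16, 2]
row 1: [0, 2, 64] -> [0, 2, 64]
row 2: [0, 0, 4] -> [0, 0, 4]

Answer:  0 16  2
 0  2 64
 0  0  4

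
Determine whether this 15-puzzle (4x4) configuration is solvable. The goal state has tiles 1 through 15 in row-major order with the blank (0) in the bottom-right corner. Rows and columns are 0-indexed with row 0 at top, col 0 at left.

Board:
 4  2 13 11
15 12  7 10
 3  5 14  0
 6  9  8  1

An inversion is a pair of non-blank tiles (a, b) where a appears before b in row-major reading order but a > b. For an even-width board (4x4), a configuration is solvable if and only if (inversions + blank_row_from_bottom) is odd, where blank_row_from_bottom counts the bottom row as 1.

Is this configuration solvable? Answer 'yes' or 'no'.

Answer: no

Derivation:
Inversions: 60
Blank is in row 2 (0-indexed from top), which is row 2 counting from the bottom (bottom = 1).
60 + 2 = 62, which is even, so the puzzle is not solvable.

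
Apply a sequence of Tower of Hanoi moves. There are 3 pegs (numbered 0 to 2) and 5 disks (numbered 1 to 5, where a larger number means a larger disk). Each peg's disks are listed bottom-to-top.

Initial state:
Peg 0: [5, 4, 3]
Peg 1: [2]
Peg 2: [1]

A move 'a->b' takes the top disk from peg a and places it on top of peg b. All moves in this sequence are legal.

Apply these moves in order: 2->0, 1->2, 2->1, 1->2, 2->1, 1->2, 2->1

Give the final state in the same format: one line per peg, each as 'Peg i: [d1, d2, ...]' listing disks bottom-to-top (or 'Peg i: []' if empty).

Answer: Peg 0: [5, 4, 3, 1]
Peg 1: [2]
Peg 2: []

Derivation:
After move 1 (2->0):
Peg 0: [5, 4, 3, 1]
Peg 1: [2]
Peg 2: []

After move 2 (1->2):
Peg 0: [5, 4, 3, 1]
Peg 1: []
Peg 2: [2]

After move 3 (2->1):
Peg 0: [5, 4, 3, 1]
Peg 1: [2]
Peg 2: []

After move 4 (1->2):
Peg 0: [5, 4, 3, 1]
Peg 1: []
Peg 2: [2]

After move 5 (2->1):
Peg 0: [5, 4, 3, 1]
Peg 1: [2]
Peg 2: []

After move 6 (1->2):
Peg 0: [5, 4, 3, 1]
Peg 1: []
Peg 2: [2]

After move 7 (2->1):
Peg 0: [5, 4, 3, 1]
Peg 1: [2]
Peg 2: []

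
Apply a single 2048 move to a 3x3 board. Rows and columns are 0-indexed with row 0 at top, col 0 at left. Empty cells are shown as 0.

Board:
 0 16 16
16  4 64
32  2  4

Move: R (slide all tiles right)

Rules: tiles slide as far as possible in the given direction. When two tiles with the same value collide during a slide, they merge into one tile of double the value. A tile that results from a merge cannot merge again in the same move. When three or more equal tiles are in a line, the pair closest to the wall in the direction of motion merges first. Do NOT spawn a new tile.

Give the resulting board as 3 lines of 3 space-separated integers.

Answer:  0  0 32
16  4 64
32  2  4

Derivation:
Slide right:
row 0: [0, 16, 16] -> [0, 0, 32]
row 1: [16, 4, 64] -> [16, 4, 64]
row 2: [32, 2, 4] -> [32, 2, 4]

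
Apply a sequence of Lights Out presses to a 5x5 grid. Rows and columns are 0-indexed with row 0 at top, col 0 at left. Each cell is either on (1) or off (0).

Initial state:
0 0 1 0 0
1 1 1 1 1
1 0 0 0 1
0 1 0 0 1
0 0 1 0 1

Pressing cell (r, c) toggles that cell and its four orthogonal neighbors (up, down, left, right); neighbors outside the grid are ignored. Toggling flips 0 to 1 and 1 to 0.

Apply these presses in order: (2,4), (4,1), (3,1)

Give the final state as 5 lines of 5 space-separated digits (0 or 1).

After press 1 at (2,4):
0 0 1 0 0
1 1 1 1 0
1 0 0 1 0
0 1 0 0 0
0 0 1 0 1

After press 2 at (4,1):
0 0 1 0 0
1 1 1 1 0
1 0 0 1 0
0 0 0 0 0
1 1 0 0 1

After press 3 at (3,1):
0 0 1 0 0
1 1 1 1 0
1 1 0 1 0
1 1 1 0 0
1 0 0 0 1

Answer: 0 0 1 0 0
1 1 1 1 0
1 1 0 1 0
1 1 1 0 0
1 0 0 0 1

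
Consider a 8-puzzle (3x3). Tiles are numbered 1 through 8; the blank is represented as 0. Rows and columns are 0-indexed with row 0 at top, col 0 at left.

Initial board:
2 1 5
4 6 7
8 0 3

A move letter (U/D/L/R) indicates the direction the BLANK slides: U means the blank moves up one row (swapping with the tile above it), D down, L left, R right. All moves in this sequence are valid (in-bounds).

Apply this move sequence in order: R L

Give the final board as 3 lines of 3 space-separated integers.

Answer: 2 1 5
4 6 7
8 0 3

Derivation:
After move 1 (R):
2 1 5
4 6 7
8 3 0

After move 2 (L):
2 1 5
4 6 7
8 0 3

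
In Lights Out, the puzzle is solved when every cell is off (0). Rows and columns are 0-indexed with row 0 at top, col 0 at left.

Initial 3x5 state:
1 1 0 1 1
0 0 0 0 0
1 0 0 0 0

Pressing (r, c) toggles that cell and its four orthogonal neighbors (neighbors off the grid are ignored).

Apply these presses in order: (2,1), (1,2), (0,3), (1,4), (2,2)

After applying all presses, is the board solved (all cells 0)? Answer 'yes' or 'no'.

Answer: no

Derivation:
After press 1 at (2,1):
1 1 0 1 1
0 1 0 0 0
0 1 1 0 0

After press 2 at (1,2):
1 1 1 1 1
0 0 1 1 0
0 1 0 0 0

After press 3 at (0,3):
1 1 0 0 0
0 0 1 0 0
0 1 0 0 0

After press 4 at (1,4):
1 1 0 0 1
0 0 1 1 1
0 1 0 0 1

After press 5 at (2,2):
1 1 0 0 1
0 0 0 1 1
0 0 1 1 1

Lights still on: 8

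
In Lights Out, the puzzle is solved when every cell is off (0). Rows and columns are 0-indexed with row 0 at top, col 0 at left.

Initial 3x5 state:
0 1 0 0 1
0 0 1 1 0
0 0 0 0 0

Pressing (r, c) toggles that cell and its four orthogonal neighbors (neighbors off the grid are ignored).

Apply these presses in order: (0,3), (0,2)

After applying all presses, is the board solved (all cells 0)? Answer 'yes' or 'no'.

After press 1 at (0,3):
0 1 1 1 0
0 0 1 0 0
0 0 0 0 0

After press 2 at (0,2):
0 0 0 0 0
0 0 0 0 0
0 0 0 0 0

Lights still on: 0

Answer: yes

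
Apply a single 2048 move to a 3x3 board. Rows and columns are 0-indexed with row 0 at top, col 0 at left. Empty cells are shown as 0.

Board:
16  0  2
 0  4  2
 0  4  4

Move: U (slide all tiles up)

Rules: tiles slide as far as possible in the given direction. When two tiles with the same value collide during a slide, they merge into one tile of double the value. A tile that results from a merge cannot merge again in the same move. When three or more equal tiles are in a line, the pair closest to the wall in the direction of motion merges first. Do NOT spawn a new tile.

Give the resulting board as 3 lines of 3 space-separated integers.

Answer: 16  8  4
 0  0  4
 0  0  0

Derivation:
Slide up:
col 0: [16, 0, 0] -> [16, 0, 0]
col 1: [0, 4, 4] -> [8, 0, 0]
col 2: [2, 2, 4] -> [4, 4, 0]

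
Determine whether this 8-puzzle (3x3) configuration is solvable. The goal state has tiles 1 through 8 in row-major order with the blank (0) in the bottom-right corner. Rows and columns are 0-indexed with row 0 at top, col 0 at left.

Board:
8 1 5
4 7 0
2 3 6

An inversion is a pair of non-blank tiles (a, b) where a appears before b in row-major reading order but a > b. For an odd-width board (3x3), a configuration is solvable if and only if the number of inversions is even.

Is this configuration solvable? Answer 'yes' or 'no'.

Answer: no

Derivation:
Inversions (pairs i<j in row-major order where tile[i] > tile[j] > 0): 15
15 is odd, so the puzzle is not solvable.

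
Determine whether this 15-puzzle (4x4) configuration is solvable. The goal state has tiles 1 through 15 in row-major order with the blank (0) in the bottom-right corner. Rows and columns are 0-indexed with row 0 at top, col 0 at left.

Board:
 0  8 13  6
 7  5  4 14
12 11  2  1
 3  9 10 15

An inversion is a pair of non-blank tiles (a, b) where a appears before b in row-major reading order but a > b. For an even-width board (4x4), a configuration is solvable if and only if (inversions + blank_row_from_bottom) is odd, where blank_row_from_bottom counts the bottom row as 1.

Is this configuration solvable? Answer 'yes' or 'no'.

Answer: no

Derivation:
Inversions: 54
Blank is in row 0 (0-indexed from top), which is row 4 counting from the bottom (bottom = 1).
54 + 4 = 58, which is even, so the puzzle is not solvable.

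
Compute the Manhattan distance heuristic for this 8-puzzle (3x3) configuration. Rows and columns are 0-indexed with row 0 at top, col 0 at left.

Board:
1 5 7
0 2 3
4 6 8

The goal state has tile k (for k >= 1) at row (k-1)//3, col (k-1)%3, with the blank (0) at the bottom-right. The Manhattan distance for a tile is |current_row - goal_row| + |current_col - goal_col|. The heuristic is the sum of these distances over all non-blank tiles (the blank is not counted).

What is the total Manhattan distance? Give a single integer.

Tile 1: at (0,0), goal (0,0), distance |0-0|+|0-0| = 0
Tile 5: at (0,1), goal (1,1), distance |0-1|+|1-1| = 1
Tile 7: at (0,2), goal (2,0), distance |0-2|+|2-0| = 4
Tile 2: at (1,1), goal (0,1), distance |1-0|+|1-1| = 1
Tile 3: at (1,2), goal (0,2), distance |1-0|+|2-2| = 1
Tile 4: at (2,0), goal (1,0), distance |2-1|+|0-0| = 1
Tile 6: at (2,1), goal (1,2), distance |2-1|+|1-2| = 2
Tile 8: at (2,2), goal (2,1), distance |2-2|+|2-1| = 1
Sum: 0 + 1 + 4 + 1 + 1 + 1 + 2 + 1 = 11

Answer: 11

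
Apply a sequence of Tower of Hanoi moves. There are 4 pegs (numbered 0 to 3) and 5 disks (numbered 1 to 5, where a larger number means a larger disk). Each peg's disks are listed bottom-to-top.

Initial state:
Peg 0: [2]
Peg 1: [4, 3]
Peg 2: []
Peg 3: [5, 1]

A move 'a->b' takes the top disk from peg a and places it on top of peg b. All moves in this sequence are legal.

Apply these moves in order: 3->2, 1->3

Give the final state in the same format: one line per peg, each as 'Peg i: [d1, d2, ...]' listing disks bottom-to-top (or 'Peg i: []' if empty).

After move 1 (3->2):
Peg 0: [2]
Peg 1: [4, 3]
Peg 2: [1]
Peg 3: [5]

After move 2 (1->3):
Peg 0: [2]
Peg 1: [4]
Peg 2: [1]
Peg 3: [5, 3]

Answer: Peg 0: [2]
Peg 1: [4]
Peg 2: [1]
Peg 3: [5, 3]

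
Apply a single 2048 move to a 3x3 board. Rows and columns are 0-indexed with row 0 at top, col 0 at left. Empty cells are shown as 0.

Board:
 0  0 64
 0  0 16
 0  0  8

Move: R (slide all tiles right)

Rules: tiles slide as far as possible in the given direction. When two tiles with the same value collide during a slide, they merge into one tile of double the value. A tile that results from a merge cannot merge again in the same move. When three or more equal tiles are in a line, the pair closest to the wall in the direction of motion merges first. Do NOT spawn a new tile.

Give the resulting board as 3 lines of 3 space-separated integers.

Slide right:
row 0: [0, 0, 64] -> [0, 0, 64]
row 1: [0, 0, 16] -> [0, 0, 16]
row 2: [0, 0, 8] -> [0, 0, 8]

Answer:  0  0 64
 0  0 16
 0  0  8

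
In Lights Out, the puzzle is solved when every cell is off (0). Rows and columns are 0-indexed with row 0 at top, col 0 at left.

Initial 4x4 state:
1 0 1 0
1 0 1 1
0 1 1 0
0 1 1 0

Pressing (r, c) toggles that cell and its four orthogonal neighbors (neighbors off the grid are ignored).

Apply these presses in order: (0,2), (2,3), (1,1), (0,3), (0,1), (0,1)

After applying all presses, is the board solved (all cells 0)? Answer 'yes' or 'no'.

After press 1 at (0,2):
1 1 0 1
1 0 0 1
0 1 1 0
0 1 1 0

After press 2 at (2,3):
1 1 0 1
1 0 0 0
0 1 0 1
0 1 1 1

After press 3 at (1,1):
1 0 0 1
0 1 1 0
0 0 0 1
0 1 1 1

After press 4 at (0,3):
1 0 1 0
0 1 1 1
0 0 0 1
0 1 1 1

After press 5 at (0,1):
0 1 0 0
0 0 1 1
0 0 0 1
0 1 1 1

After press 6 at (0,1):
1 0 1 0
0 1 1 1
0 0 0 1
0 1 1 1

Lights still on: 9

Answer: no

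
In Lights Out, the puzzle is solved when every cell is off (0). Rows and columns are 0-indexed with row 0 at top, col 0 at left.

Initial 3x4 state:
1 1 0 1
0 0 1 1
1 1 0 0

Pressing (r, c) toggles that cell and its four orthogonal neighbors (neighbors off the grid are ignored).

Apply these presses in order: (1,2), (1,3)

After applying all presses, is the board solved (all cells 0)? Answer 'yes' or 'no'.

After press 1 at (1,2):
1 1 1 1
0 1 0 0
1 1 1 0

After press 2 at (1,3):
1 1 1 0
0 1 1 1
1 1 1 1

Lights still on: 10

Answer: no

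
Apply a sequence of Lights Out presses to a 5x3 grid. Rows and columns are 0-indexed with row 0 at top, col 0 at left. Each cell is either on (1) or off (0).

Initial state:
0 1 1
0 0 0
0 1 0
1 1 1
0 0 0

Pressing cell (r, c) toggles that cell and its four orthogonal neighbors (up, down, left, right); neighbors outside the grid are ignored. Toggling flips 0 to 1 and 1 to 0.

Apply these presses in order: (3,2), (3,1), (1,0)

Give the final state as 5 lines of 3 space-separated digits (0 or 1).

Answer: 1 1 1
1 1 0
1 0 1
0 1 1
0 1 1

Derivation:
After press 1 at (3,2):
0 1 1
0 0 0
0 1 1
1 0 0
0 0 1

After press 2 at (3,1):
0 1 1
0 0 0
0 0 1
0 1 1
0 1 1

After press 3 at (1,0):
1 1 1
1 1 0
1 0 1
0 1 1
0 1 1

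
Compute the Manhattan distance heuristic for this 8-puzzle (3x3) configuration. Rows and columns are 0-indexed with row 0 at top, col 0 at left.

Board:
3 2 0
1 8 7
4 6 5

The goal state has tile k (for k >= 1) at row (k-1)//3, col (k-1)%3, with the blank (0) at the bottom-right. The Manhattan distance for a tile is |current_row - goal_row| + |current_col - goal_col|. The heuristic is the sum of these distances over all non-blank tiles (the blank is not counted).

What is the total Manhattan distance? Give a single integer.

Answer: 12

Derivation:
Tile 3: at (0,0), goal (0,2), distance |0-0|+|0-2| = 2
Tile 2: at (0,1), goal (0,1), distance |0-0|+|1-1| = 0
Tile 1: at (1,0), goal (0,0), distance |1-0|+|0-0| = 1
Tile 8: at (1,1), goal (2,1), distance |1-2|+|1-1| = 1
Tile 7: at (1,2), goal (2,0), distance |1-2|+|2-0| = 3
Tile 4: at (2,0), goal (1,0), distance |2-1|+|0-0| = 1
Tile 6: at (2,1), goal (1,2), distance |2-1|+|1-2| = 2
Tile 5: at (2,2), goal (1,1), distance |2-1|+|2-1| = 2
Sum: 2 + 0 + 1 + 1 + 3 + 1 + 2 + 2 = 12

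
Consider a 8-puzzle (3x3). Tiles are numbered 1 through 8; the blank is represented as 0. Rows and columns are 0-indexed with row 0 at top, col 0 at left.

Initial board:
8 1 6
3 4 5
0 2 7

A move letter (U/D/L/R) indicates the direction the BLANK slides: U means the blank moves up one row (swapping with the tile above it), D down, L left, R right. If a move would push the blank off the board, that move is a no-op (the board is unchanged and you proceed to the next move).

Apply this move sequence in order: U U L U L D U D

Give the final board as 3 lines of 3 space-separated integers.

Answer: 8 1 6
0 4 5
3 2 7

Derivation:
After move 1 (U):
8 1 6
0 4 5
3 2 7

After move 2 (U):
0 1 6
8 4 5
3 2 7

After move 3 (L):
0 1 6
8 4 5
3 2 7

After move 4 (U):
0 1 6
8 4 5
3 2 7

After move 5 (L):
0 1 6
8 4 5
3 2 7

After move 6 (D):
8 1 6
0 4 5
3 2 7

After move 7 (U):
0 1 6
8 4 5
3 2 7

After move 8 (D):
8 1 6
0 4 5
3 2 7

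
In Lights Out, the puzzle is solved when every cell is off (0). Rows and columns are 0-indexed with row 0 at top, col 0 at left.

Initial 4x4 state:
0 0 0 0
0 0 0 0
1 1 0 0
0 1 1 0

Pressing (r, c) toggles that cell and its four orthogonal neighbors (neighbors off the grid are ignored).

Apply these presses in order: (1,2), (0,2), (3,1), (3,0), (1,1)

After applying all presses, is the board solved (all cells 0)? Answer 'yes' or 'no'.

Answer: no

Derivation:
After press 1 at (1,2):
0 0 1 0
0 1 1 1
1 1 1 0
0 1 1 0

After press 2 at (0,2):
0 1 0 1
0 1 0 1
1 1 1 0
0 1 1 0

After press 3 at (3,1):
0 1 0 1
0 1 0 1
1 0 1 0
1 0 0 0

After press 4 at (3,0):
0 1 0 1
0 1 0 1
0 0 1 0
0 1 0 0

After press 5 at (1,1):
0 0 0 1
1 0 1 1
0 1 1 0
0 1 0 0

Lights still on: 7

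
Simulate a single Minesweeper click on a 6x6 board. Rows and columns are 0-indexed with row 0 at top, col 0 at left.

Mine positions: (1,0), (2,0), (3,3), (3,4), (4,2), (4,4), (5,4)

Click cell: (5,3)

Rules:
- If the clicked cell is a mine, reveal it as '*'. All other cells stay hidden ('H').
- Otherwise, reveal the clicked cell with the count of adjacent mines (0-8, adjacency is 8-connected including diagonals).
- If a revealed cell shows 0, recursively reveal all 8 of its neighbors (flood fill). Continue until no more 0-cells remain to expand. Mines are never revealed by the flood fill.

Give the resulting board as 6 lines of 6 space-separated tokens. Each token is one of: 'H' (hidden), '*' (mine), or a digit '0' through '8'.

H H H H H H
H H H H H H
H H H H H H
H H H H H H
H H H H H H
H H H 3 H H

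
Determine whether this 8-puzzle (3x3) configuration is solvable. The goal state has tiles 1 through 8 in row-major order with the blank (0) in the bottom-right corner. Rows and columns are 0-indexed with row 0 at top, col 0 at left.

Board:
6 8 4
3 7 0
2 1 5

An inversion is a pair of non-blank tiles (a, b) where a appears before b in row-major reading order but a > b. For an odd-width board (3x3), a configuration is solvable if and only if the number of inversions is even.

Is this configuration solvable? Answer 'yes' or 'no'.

Inversions (pairs i<j in row-major order where tile[i] > tile[j] > 0): 20
20 is even, so the puzzle is solvable.

Answer: yes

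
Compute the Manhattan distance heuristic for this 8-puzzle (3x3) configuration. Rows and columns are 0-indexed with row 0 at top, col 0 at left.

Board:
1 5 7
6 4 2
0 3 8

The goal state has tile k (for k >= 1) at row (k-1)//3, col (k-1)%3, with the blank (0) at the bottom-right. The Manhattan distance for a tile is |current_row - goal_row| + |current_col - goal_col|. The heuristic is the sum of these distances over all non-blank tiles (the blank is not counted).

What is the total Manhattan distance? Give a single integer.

Answer: 14

Derivation:
Tile 1: at (0,0), goal (0,0), distance |0-0|+|0-0| = 0
Tile 5: at (0,1), goal (1,1), distance |0-1|+|1-1| = 1
Tile 7: at (0,2), goal (2,0), distance |0-2|+|2-0| = 4
Tile 6: at (1,0), goal (1,2), distance |1-1|+|0-2| = 2
Tile 4: at (1,1), goal (1,0), distance |1-1|+|1-0| = 1
Tile 2: at (1,2), goal (0,1), distance |1-0|+|2-1| = 2
Tile 3: at (2,1), goal (0,2), distance |2-0|+|1-2| = 3
Tile 8: at (2,2), goal (2,1), distance |2-2|+|2-1| = 1
Sum: 0 + 1 + 4 + 2 + 1 + 2 + 3 + 1 = 14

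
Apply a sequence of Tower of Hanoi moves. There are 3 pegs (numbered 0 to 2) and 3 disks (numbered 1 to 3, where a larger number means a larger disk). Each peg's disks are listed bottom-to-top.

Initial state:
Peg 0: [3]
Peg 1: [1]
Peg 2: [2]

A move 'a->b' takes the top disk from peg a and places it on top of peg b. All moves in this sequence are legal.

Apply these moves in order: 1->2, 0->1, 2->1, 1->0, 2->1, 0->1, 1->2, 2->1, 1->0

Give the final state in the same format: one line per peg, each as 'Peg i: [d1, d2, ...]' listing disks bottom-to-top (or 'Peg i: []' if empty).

Answer: Peg 0: [1]
Peg 1: [3, 2]
Peg 2: []

Derivation:
After move 1 (1->2):
Peg 0: [3]
Peg 1: []
Peg 2: [2, 1]

After move 2 (0->1):
Peg 0: []
Peg 1: [3]
Peg 2: [2, 1]

After move 3 (2->1):
Peg 0: []
Peg 1: [3, 1]
Peg 2: [2]

After move 4 (1->0):
Peg 0: [1]
Peg 1: [3]
Peg 2: [2]

After move 5 (2->1):
Peg 0: [1]
Peg 1: [3, 2]
Peg 2: []

After move 6 (0->1):
Peg 0: []
Peg 1: [3, 2, 1]
Peg 2: []

After move 7 (1->2):
Peg 0: []
Peg 1: [3, 2]
Peg 2: [1]

After move 8 (2->1):
Peg 0: []
Peg 1: [3, 2, 1]
Peg 2: []

After move 9 (1->0):
Peg 0: [1]
Peg 1: [3, 2]
Peg 2: []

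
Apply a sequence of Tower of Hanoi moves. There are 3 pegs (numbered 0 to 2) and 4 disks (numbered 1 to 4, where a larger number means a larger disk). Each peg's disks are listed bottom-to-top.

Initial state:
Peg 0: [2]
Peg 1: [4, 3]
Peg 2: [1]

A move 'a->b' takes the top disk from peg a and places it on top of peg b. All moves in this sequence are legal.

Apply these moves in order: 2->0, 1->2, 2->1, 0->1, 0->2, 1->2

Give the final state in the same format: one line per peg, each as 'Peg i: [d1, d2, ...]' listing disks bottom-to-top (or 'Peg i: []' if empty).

After move 1 (2->0):
Peg 0: [2, 1]
Peg 1: [4, 3]
Peg 2: []

After move 2 (1->2):
Peg 0: [2, 1]
Peg 1: [4]
Peg 2: [3]

After move 3 (2->1):
Peg 0: [2, 1]
Peg 1: [4, 3]
Peg 2: []

After move 4 (0->1):
Peg 0: [2]
Peg 1: [4, 3, 1]
Peg 2: []

After move 5 (0->2):
Peg 0: []
Peg 1: [4, 3, 1]
Peg 2: [2]

After move 6 (1->2):
Peg 0: []
Peg 1: [4, 3]
Peg 2: [2, 1]

Answer: Peg 0: []
Peg 1: [4, 3]
Peg 2: [2, 1]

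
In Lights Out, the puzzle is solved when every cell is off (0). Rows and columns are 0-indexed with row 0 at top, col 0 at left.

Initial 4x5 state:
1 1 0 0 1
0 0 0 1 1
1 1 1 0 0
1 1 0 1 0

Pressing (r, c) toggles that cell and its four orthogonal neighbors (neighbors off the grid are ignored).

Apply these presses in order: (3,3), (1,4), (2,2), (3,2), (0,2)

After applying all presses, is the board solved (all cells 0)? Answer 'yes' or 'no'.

Answer: no

Derivation:
After press 1 at (3,3):
1 1 0 0 1
0 0 0 1 1
1 1 1 1 0
1 1 1 0 1

After press 2 at (1,4):
1 1 0 0 0
0 0 0 0 0
1 1 1 1 1
1 1 1 0 1

After press 3 at (2,2):
1 1 0 0 0
0 0 1 0 0
1 0 0 0 1
1 1 0 0 1

After press 4 at (3,2):
1 1 0 0 0
0 0 1 0 0
1 0 1 0 1
1 0 1 1 1

After press 5 at (0,2):
1 0 1 1 0
0 0 0 0 0
1 0 1 0 1
1 0 1 1 1

Lights still on: 10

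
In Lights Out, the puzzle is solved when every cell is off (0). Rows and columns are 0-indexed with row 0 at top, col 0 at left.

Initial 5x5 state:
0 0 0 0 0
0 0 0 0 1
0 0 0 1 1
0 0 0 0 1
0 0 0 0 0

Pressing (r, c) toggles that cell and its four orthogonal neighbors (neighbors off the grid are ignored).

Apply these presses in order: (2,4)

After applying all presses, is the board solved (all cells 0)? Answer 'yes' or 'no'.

Answer: yes

Derivation:
After press 1 at (2,4):
0 0 0 0 0
0 0 0 0 0
0 0 0 0 0
0 0 0 0 0
0 0 0 0 0

Lights still on: 0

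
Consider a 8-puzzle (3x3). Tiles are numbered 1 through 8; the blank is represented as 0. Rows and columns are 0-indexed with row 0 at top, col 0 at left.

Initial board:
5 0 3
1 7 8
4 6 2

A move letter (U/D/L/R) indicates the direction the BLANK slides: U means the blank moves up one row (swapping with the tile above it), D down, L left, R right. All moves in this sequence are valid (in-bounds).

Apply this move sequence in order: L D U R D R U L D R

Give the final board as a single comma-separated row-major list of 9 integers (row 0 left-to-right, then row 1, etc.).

After move 1 (L):
0 5 3
1 7 8
4 6 2

After move 2 (D):
1 5 3
0 7 8
4 6 2

After move 3 (U):
0 5 3
1 7 8
4 6 2

After move 4 (R):
5 0 3
1 7 8
4 6 2

After move 5 (D):
5 7 3
1 0 8
4 6 2

After move 6 (R):
5 7 3
1 8 0
4 6 2

After move 7 (U):
5 7 0
1 8 3
4 6 2

After move 8 (L):
5 0 7
1 8 3
4 6 2

After move 9 (D):
5 8 7
1 0 3
4 6 2

After move 10 (R):
5 8 7
1 3 0
4 6 2

Answer: 5, 8, 7, 1, 3, 0, 4, 6, 2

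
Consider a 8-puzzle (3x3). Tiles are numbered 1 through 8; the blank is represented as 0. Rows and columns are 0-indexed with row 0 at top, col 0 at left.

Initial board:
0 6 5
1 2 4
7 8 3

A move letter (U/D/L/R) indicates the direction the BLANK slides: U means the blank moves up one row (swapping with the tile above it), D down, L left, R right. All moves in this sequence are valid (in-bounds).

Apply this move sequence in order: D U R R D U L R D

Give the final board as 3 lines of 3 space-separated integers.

Answer: 6 5 4
1 2 0
7 8 3

Derivation:
After move 1 (D):
1 6 5
0 2 4
7 8 3

After move 2 (U):
0 6 5
1 2 4
7 8 3

After move 3 (R):
6 0 5
1 2 4
7 8 3

After move 4 (R):
6 5 0
1 2 4
7 8 3

After move 5 (D):
6 5 4
1 2 0
7 8 3

After move 6 (U):
6 5 0
1 2 4
7 8 3

After move 7 (L):
6 0 5
1 2 4
7 8 3

After move 8 (R):
6 5 0
1 2 4
7 8 3

After move 9 (D):
6 5 4
1 2 0
7 8 3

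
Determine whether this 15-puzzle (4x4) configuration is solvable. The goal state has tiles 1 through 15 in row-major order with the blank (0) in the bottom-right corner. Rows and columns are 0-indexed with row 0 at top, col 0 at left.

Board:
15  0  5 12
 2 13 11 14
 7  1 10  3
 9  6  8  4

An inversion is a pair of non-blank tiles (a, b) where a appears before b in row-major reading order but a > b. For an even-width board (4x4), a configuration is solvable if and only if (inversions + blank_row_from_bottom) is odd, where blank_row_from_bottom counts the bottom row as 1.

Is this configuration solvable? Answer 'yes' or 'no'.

Answer: no

Derivation:
Inversions: 68
Blank is in row 0 (0-indexed from top), which is row 4 counting from the bottom (bottom = 1).
68 + 4 = 72, which is even, so the puzzle is not solvable.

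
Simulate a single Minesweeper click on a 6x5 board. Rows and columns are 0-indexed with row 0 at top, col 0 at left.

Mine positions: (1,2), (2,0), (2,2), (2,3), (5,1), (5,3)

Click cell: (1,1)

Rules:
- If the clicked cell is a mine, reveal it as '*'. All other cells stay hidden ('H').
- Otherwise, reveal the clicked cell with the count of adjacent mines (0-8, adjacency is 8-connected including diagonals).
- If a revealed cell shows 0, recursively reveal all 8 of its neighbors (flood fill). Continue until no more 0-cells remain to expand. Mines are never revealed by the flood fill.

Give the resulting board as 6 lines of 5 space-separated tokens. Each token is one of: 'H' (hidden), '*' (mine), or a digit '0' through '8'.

H H H H H
H 3 H H H
H H H H H
H H H H H
H H H H H
H H H H H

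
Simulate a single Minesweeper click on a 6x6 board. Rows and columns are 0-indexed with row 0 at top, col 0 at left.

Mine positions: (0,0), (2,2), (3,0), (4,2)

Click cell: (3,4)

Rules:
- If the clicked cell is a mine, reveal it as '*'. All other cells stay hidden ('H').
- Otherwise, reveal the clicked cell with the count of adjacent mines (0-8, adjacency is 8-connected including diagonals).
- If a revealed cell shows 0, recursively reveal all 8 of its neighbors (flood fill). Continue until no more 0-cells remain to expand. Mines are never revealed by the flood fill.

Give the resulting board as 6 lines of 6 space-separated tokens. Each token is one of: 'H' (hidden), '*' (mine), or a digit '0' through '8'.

H 1 0 0 0 0
H 2 1 1 0 0
H H H 1 0 0
H H H 2 0 0
H H H 1 0 0
H H H 1 0 0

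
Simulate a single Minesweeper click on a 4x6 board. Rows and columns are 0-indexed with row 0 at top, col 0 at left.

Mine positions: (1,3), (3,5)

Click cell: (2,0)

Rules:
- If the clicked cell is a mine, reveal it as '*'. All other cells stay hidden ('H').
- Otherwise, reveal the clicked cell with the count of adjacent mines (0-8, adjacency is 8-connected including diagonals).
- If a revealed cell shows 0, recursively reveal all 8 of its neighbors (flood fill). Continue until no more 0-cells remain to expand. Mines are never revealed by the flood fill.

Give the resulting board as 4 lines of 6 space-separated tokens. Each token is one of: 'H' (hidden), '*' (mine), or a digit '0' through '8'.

0 0 1 H H H
0 0 1 H H H
0 0 1 1 2 H
0 0 0 0 1 H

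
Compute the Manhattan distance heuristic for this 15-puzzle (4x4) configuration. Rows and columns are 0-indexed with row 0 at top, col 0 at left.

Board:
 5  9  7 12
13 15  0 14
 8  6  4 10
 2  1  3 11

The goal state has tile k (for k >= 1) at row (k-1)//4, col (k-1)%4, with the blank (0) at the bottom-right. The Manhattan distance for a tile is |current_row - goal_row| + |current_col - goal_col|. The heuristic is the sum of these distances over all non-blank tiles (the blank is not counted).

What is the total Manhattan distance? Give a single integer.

Answer: 39

Derivation:
Tile 5: (0,0)->(1,0) = 1
Tile 9: (0,1)->(2,0) = 3
Tile 7: (0,2)->(1,2) = 1
Tile 12: (0,3)->(2,3) = 2
Tile 13: (1,0)->(3,0) = 2
Tile 15: (1,1)->(3,2) = 3
Tile 14: (1,3)->(3,1) = 4
Tile 8: (2,0)->(1,3) = 4
Tile 6: (2,1)->(1,1) = 1
Tile 4: (2,2)->(0,3) = 3
Tile 10: (2,3)->(2,1) = 2
Tile 2: (3,0)->(0,1) = 4
Tile 1: (3,1)->(0,0) = 4
Tile 3: (3,2)->(0,2) = 3
Tile 11: (3,3)->(2,2) = 2
Sum: 1 + 3 + 1 + 2 + 2 + 3 + 4 + 4 + 1 + 3 + 2 + 4 + 4 + 3 + 2 = 39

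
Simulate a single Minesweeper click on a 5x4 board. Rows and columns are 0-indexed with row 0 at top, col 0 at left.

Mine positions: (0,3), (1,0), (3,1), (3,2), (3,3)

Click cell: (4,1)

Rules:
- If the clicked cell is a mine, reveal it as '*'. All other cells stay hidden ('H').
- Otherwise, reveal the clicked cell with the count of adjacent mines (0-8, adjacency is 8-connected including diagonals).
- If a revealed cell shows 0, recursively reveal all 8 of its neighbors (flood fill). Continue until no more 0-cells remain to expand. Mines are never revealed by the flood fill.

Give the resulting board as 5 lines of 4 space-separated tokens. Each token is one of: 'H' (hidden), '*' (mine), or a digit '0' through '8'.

H H H H
H H H H
H H H H
H H H H
H 2 H H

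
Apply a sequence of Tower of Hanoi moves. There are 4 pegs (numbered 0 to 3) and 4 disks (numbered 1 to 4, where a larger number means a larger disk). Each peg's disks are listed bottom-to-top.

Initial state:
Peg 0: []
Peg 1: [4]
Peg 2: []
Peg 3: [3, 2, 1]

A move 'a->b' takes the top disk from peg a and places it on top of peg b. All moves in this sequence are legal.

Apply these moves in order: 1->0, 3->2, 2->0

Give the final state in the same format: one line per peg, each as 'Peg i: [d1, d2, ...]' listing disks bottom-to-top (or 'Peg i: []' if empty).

Answer: Peg 0: [4, 1]
Peg 1: []
Peg 2: []
Peg 3: [3, 2]

Derivation:
After move 1 (1->0):
Peg 0: [4]
Peg 1: []
Peg 2: []
Peg 3: [3, 2, 1]

After move 2 (3->2):
Peg 0: [4]
Peg 1: []
Peg 2: [1]
Peg 3: [3, 2]

After move 3 (2->0):
Peg 0: [4, 1]
Peg 1: []
Peg 2: []
Peg 3: [3, 2]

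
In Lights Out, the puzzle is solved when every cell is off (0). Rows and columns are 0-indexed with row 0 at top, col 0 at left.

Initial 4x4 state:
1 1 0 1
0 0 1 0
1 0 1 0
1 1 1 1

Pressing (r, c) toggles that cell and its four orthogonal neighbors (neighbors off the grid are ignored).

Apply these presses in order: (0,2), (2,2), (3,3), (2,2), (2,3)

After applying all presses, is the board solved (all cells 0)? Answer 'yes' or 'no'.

Answer: no

Derivation:
After press 1 at (0,2):
1 0 1 0
0 0 0 0
1 0 1 0
1 1 1 1

After press 2 at (2,2):
1 0 1 0
0 0 1 0
1 1 0 1
1 1 0 1

After press 3 at (3,3):
1 0 1 0
0 0 1 0
1 1 0 0
1 1 1 0

After press 4 at (2,2):
1 0 1 0
0 0 0 0
1 0 1 1
1 1 0 0

After press 5 at (2,3):
1 0 1 0
0 0 0 1
1 0 0 0
1 1 0 1

Lights still on: 7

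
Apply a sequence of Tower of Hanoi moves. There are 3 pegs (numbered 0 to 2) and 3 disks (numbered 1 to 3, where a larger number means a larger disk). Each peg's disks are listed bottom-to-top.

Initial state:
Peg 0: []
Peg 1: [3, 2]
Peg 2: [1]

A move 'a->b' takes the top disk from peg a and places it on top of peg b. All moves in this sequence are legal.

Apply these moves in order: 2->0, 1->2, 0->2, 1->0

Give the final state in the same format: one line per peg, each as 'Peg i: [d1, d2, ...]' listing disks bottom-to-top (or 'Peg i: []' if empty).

Answer: Peg 0: [3]
Peg 1: []
Peg 2: [2, 1]

Derivation:
After move 1 (2->0):
Peg 0: [1]
Peg 1: [3, 2]
Peg 2: []

After move 2 (1->2):
Peg 0: [1]
Peg 1: [3]
Peg 2: [2]

After move 3 (0->2):
Peg 0: []
Peg 1: [3]
Peg 2: [2, 1]

After move 4 (1->0):
Peg 0: [3]
Peg 1: []
Peg 2: [2, 1]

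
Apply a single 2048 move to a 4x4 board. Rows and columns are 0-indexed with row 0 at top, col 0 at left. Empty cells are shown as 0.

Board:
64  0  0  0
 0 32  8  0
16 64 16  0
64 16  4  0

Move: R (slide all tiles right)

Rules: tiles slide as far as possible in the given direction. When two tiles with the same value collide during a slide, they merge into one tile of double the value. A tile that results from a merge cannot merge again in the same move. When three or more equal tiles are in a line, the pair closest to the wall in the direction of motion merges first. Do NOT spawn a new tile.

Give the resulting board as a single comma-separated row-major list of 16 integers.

Answer: 0, 0, 0, 64, 0, 0, 32, 8, 0, 16, 64, 16, 0, 64, 16, 4

Derivation:
Slide right:
row 0: [64, 0, 0, 0] -> [0, 0, 0, 64]
row 1: [0, 32, 8, 0] -> [0, 0, 32, 8]
row 2: [16, 64, 16, 0] -> [0, 16, 64, 16]
row 3: [64, 16, 4, 0] -> [0, 64, 16, 4]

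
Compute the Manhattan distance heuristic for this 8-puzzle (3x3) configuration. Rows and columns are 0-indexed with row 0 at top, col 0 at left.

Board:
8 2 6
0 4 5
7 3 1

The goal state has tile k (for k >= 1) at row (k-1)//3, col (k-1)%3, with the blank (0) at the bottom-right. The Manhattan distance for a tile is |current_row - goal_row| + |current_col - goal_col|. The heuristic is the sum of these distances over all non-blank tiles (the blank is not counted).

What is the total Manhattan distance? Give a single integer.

Tile 8: (0,0)->(2,1) = 3
Tile 2: (0,1)->(0,1) = 0
Tile 6: (0,2)->(1,2) = 1
Tile 4: (1,1)->(1,0) = 1
Tile 5: (1,2)->(1,1) = 1
Tile 7: (2,0)->(2,0) = 0
Tile 3: (2,1)->(0,2) = 3
Tile 1: (2,2)->(0,0) = 4
Sum: 3 + 0 + 1 + 1 + 1 + 0 + 3 + 4 = 13

Answer: 13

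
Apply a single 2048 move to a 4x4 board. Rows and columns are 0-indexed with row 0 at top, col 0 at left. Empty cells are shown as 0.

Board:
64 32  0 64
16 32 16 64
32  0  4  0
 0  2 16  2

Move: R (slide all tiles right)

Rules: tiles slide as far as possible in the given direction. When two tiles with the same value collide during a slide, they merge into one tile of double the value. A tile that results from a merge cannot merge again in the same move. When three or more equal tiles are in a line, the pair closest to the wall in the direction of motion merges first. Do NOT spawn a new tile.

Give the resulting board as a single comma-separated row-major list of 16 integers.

Answer: 0, 64, 32, 64, 16, 32, 16, 64, 0, 0, 32, 4, 0, 2, 16, 2

Derivation:
Slide right:
row 0: [64, 32, 0, 64] -> [0, 64, 32, 64]
row 1: [16, 32, 16, 64] -> [16, 32, 16, 64]
row 2: [32, 0, 4, 0] -> [0, 0, 32, 4]
row 3: [0, 2, 16, 2] -> [0, 2, 16, 2]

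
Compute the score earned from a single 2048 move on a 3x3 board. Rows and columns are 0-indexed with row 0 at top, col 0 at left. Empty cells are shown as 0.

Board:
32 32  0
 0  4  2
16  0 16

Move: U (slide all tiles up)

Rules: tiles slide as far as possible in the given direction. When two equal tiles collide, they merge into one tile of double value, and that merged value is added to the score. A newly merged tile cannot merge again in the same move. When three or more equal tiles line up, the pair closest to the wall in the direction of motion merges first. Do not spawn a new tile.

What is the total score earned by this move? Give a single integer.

Answer: 0

Derivation:
Slide up:
col 0: [32, 0, 16] -> [32, 16, 0]  score +0 (running 0)
col 1: [32, 4, 0] -> [32, 4, 0]  score +0 (running 0)
col 2: [0, 2, 16] -> [2, 16, 0]  score +0 (running 0)
Board after move:
32 32  2
16  4 16
 0  0  0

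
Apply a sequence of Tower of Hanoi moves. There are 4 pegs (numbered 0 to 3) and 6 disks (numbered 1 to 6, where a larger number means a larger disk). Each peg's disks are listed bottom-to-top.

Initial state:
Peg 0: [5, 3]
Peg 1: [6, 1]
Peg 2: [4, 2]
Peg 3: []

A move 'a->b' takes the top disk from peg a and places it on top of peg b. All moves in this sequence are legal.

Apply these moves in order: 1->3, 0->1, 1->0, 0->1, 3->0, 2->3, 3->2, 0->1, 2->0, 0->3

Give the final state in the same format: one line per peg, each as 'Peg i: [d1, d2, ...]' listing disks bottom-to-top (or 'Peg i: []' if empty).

After move 1 (1->3):
Peg 0: [5, 3]
Peg 1: [6]
Peg 2: [4, 2]
Peg 3: [1]

After move 2 (0->1):
Peg 0: [5]
Peg 1: [6, 3]
Peg 2: [4, 2]
Peg 3: [1]

After move 3 (1->0):
Peg 0: [5, 3]
Peg 1: [6]
Peg 2: [4, 2]
Peg 3: [1]

After move 4 (0->1):
Peg 0: [5]
Peg 1: [6, 3]
Peg 2: [4, 2]
Peg 3: [1]

After move 5 (3->0):
Peg 0: [5, 1]
Peg 1: [6, 3]
Peg 2: [4, 2]
Peg 3: []

After move 6 (2->3):
Peg 0: [5, 1]
Peg 1: [6, 3]
Peg 2: [4]
Peg 3: [2]

After move 7 (3->2):
Peg 0: [5, 1]
Peg 1: [6, 3]
Peg 2: [4, 2]
Peg 3: []

After move 8 (0->1):
Peg 0: [5]
Peg 1: [6, 3, 1]
Peg 2: [4, 2]
Peg 3: []

After move 9 (2->0):
Peg 0: [5, 2]
Peg 1: [6, 3, 1]
Peg 2: [4]
Peg 3: []

After move 10 (0->3):
Peg 0: [5]
Peg 1: [6, 3, 1]
Peg 2: [4]
Peg 3: [2]

Answer: Peg 0: [5]
Peg 1: [6, 3, 1]
Peg 2: [4]
Peg 3: [2]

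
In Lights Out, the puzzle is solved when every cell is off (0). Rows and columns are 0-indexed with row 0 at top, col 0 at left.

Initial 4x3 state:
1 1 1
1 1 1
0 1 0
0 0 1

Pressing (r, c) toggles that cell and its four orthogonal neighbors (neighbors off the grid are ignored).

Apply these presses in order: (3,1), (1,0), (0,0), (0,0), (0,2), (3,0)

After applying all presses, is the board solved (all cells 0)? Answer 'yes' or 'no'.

After press 1 at (3,1):
1 1 1
1 1 1
0 0 0
1 1 0

After press 2 at (1,0):
0 1 1
0 0 1
1 0 0
1 1 0

After press 3 at (0,0):
1 0 1
1 0 1
1 0 0
1 1 0

After press 4 at (0,0):
0 1 1
0 0 1
1 0 0
1 1 0

After press 5 at (0,2):
0 0 0
0 0 0
1 0 0
1 1 0

After press 6 at (3,0):
0 0 0
0 0 0
0 0 0
0 0 0

Lights still on: 0

Answer: yes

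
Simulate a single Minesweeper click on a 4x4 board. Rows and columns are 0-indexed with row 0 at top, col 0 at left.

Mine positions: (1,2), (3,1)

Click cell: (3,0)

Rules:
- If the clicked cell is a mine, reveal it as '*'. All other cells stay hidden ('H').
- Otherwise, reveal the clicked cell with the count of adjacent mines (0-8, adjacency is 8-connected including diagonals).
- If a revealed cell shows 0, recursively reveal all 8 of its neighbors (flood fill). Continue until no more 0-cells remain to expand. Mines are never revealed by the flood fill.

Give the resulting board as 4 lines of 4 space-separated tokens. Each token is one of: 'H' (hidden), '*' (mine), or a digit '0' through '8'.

H H H H
H H H H
H H H H
1 H H H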